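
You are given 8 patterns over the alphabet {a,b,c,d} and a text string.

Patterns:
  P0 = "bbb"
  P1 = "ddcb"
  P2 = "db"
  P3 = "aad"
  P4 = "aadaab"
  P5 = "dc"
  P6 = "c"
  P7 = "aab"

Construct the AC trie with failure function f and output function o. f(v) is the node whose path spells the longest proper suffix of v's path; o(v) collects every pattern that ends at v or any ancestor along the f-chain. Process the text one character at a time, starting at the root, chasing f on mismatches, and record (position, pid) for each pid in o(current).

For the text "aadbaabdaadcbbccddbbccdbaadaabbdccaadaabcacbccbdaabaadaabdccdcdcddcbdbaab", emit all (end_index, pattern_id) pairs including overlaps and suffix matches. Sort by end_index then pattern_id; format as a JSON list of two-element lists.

Build:
Trie nodes:
  0='ε' goto a→9 b→1 c→16 d→4
  1='b' goto b→2
  2='bb' goto b→3
  3='bbb' goto ·  ←P0
  4='d' goto b→8 c→15 d→5
  5='dd' goto c→6
  6='ddc' goto b→7
  7='ddcb' goto ·  ←P1
  8='db' goto ·  ←P2
  9='a' goto a→10
  10='aa' goto b→17 d→11
  11='aad' goto a→12  ←P3
  12='aada' goto a→13
  13='aadaa' goto b→14
  14='aadaab' goto ·  ←P4
  15='dc' goto ·  ←P5
  16='c' goto ·  ←P6
  17='aab' goto ·  ←P7

BFS fail/out derivation:
  n1('b'): parent n0 fail=0; on 'b' 0 → fail=0;  out ∅∪∅=∅
  n4('d'): parent n0 fail=0; on 'd' 0 → fail=0;  out ∅∪∅=∅
  n9('a'): parent n0 fail=0; on 'a' 0 → fail=0;  out ∅∪∅=∅
  n16('c'): parent n0 fail=0; on 'c' 0 → fail=0;  out {6}∪∅={6}
  n2('bb'): parent n1 fail=0; on 'b' 0 → fail=1;  out ∅∪∅=∅
  n5('dd'): parent n4 fail=0; on 'd' 0 → fail=4;  out ∅∪∅=∅
  n8('db'): parent n4 fail=0; on 'b' 0 → fail=1;  out {2}∪∅={2}
  n10('aa'): parent n9 fail=0; on 'a' 0 → fail=9;  out ∅∪∅=∅
  n15('dc'): parent n4 fail=0; on 'c' 0 → fail=16;  out {5}∪{6}={5,6}
  n3('bbb'): parent n2 fail=1; on 'b' 1 → fail=2;  out {0}∪∅={0}
  n6('ddc'): parent n5 fail=4; on 'c' 4 → fail=15;  out ∅∪{5,6}={5,6}
  n11('aad'): parent n10 fail=9; on 'd' 9→0 → fail=4;  out {3}∪∅={3}
  n17('aab'): parent n10 fail=9; on 'b' 9→0 → fail=1;  out {7}∪∅={7}
  n7('ddcb'): parent n6 fail=15; on 'b' 15→16→0 → fail=1;  out {1}∪∅={1}
  n12('aada'): parent n11 fail=4; on 'a' 4→0 → fail=9;  out ∅∪∅=∅
  n13('aadaa'): parent n12 fail=9; on 'a' 9 → fail=10;  out ∅∪∅=∅
  n14('aadaab'): parent n13 fail=10; on 'b' 10 → fail=17;  out {4}∪{7}={4,7}

Scan:
pos 0 'a': at 9
pos 1 'a': at 10
pos 2 'd': at 11  ** P3@[0:2]
pos 3 'b': at 8 (fail-walked)  ** P2@[2:3]
pos 4 'a': at 9 (fail-walked)
pos 5 'a': at 10
pos 6 'b': at 17  ** P7@[4:6]
pos 7 'd': at 4 (fail-walked)
pos 8 'a': at 9 (fail-walked)
pos 9 'a': at 10
pos 10 'd': at 11  ** P3@[8:10]
pos 11 'c': at 15 (fail-walked)  ** P5@[10:11],P6@[11:11]
pos 12 'b': at 1 (fail-walked)
pos 13 'b': at 2
pos 14 'c': at 16 (fail-walked)  ** P6@[14:14]
pos 15 'c': at 16 (fail-walked)  ** P6@[15:15]
pos 16 'd': at 4 (fail-walked)
pos 17 'd': at 5
pos 18 'b': at 8 (fail-walked)  ** P2@[17:18]
pos 19 'b': at 2 (fail-walked)
pos 20 'c': at 16 (fail-walked)  ** P6@[20:20]
pos 21 'c': at 16 (fail-walked)  ** P6@[21:21]
pos 22 'd': at 4 (fail-walked)
pos 23 'b': at 8  ** P2@[22:23]
pos 24 'a': at 9 (fail-walked)
pos 25 'a': at 10
pos 26 'd': at 11  ** P3@[24:26]
pos 27 'a': at 12
pos 28 'a': at 13
pos 29 'b': at 14  ** P4@[24:29],P7@[27:29]
pos 30 'b': at 2 (fail-walked)
pos 31 'd': at 4 (fail-walked)
pos 32 'c': at 15  ** P5@[31:32],P6@[32:32]
pos 33 'c': at 16 (fail-walked)  ** P6@[33:33]
pos 34 'a': at 9 (fail-walked)
pos 35 'a': at 10
pos 36 'd': at 11  ** P3@[34:36]
pos 37 'a': at 12
pos 38 'a': at 13
pos 39 'b': at 14  ** P4@[34:39],P7@[37:39]
pos 40 'c': at 16 (fail-walked)  ** P6@[40:40]
pos 41 'a': at 9 (fail-walked)
pos 42 'c': at 16 (fail-walked)  ** P6@[42:42]
pos 43 'b': at 1 (fail-walked)
pos 44 'c': at 16 (fail-walked)  ** P6@[44:44]
pos 45 'c': at 16 (fail-walked)  ** P6@[45:45]
pos 46 'b': at 1 (fail-walked)
pos 47 'd': at 4 (fail-walked)
pos 48 'a': at 9 (fail-walked)
pos 49 'a': at 10
pos 50 'b': at 17  ** P7@[48:50]
pos 51 'a': at 9 (fail-walked)
pos 52 'a': at 10
pos 53 'd': at 11  ** P3@[51:53]
pos 54 'a': at 12
pos 55 'a': at 13
pos 56 'b': at 14  ** P4@[51:56],P7@[54:56]
pos 57 'd': at 4 (fail-walked)
pos 58 'c': at 15  ** P5@[57:58],P6@[58:58]
pos 59 'c': at 16 (fail-walked)  ** P6@[59:59]
pos 60 'd': at 4 (fail-walked)
pos 61 'c': at 15  ** P5@[60:61],P6@[61:61]
pos 62 'd': at 4 (fail-walked)
pos 63 'c': at 15  ** P5@[62:63],P6@[63:63]
pos 64 'd': at 4 (fail-walked)
pos 65 'd': at 5
pos 66 'c': at 6  ** P5@[65:66],P6@[66:66]
pos 67 'b': at 7  ** P1@[64:67]
pos 68 'd': at 4 (fail-walked)
pos 69 'b': at 8  ** P2@[68:69]
pos 70 'a': at 9 (fail-walked)
pos 71 'a': at 10
pos 72 'b': at 17  ** P7@[70:72]

All matches (sorted): [[2,3],[3,2],[6,7],[10,3],[11,5],[11,6],[14,6],[15,6],[18,2],[20,6],[21,6],[23,2],[26,3],[29,4],[29,7],[32,5],[32,6],[33,6],[36,3],[39,4],[39,7],[40,6],[42,6],[44,6],[45,6],[50,7],[53,3],[56,4],[56,7],[58,5],[58,6],[59,6],[61,5],[61,6],[63,5],[63,6],[66,5],[66,6],[67,1],[69,2],[72,7]]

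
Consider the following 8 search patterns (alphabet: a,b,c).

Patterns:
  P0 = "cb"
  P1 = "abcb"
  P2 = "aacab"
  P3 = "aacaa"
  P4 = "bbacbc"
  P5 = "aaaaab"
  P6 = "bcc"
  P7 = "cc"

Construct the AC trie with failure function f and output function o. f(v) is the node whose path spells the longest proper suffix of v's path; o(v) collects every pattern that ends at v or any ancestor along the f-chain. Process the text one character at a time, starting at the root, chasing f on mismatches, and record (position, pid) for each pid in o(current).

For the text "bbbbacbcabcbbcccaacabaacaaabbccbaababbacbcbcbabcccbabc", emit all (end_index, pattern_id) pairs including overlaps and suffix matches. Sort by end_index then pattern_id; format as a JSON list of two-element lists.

Build automaton:
Trie nodes:
  0='ε' goto a→3 b→12 c→1
  1='c' goto b→2 c→24
  2='cb' goto ·  [P0 ends]
  3='a' goto a→7 b→4
  4='ab' goto c→5
  5='abc' goto b→6
  6='abcb' goto ·  [P1 ends]
  7='aa' goto a→18 c→8
  8='aac' goto a→9
  9='aaca' goto a→11 b→10
  10='aacab' goto ·  [P2 ends]
  11='aacaa' goto ·  [P3 ends]
  12='b' goto b→13 c→22
  13='bb' goto a→14
  14='bba' goto c→15
  15='bbac' goto b→16
  16='bbacb' goto c→17
  17='bbacbc' goto ·  [P4 ends]
  18='aaa' goto a→19
  19='aaaa' goto a→20
  20='aaaaa' goto b→21
  21='aaaaab' goto ·  [P5 ends]
  22='bc' goto c→23
  23='bcc' goto ·  [P6 ends]
  24='cc' goto ·  [P7 ends]

BFS fail/out derivation:
  fail(1) 'c': from fail(0)=0 chase 'c': 0 ⇒ 0;  out=∅∪out(0)=∅
  fail(3) 'a': from fail(0)=0 chase 'a': 0 ⇒ 0;  out=∅∪out(0)=∅
  fail(12) 'b': from fail(0)=0 chase 'b': 0 ⇒ 0;  out=∅∪out(0)=∅
  fail(2) 'cb': from fail(1)=0 chase 'b': 0 ⇒ 12;  out={0}∪out(12)={0}
  fail(4) 'ab': from fail(3)=0 chase 'b': 0 ⇒ 12;  out=∅∪out(12)=∅
  fail(7) 'aa': from fail(3)=0 chase 'a': 0 ⇒ 3;  out=∅∪out(3)=∅
  fail(13) 'bb': from fail(12)=0 chase 'b': 0 ⇒ 12;  out=∅∪out(12)=∅
  fail(22) 'bc': from fail(12)=0 chase 'c': 0 ⇒ 1;  out=∅∪out(1)=∅
  fail(24) 'cc': from fail(1)=0 chase 'c': 0 ⇒ 1;  out={7}∪out(1)={7}
  fail(5) 'abc': from fail(4)=12 chase 'c': 12 ⇒ 22;  out=∅∪out(22)=∅
  fail(8) 'aac': from fail(7)=3 chase 'c': 3→0 ⇒ 1;  out=∅∪out(1)=∅
  fail(14) 'bba': from fail(13)=12 chase 'a': 12→0 ⇒ 3;  out=∅∪out(3)=∅
  fail(18) 'aaa': from fail(7)=3 chase 'a': 3 ⇒ 7;  out=∅∪out(7)=∅
  fail(23) 'bcc': from fail(22)=1 chase 'c': 1 ⇒ 24;  out={6}∪out(24)={6,7}
  fail(6) 'abcb': from fail(5)=22 chase 'b': 22→1 ⇒ 2;  out={1}∪out(2)={0,1}
  fail(9) 'aaca': from fail(8)=1 chase 'a': 1→0 ⇒ 3;  out=∅∪out(3)=∅
  fail(15) 'bbac': from fail(14)=3 chase 'c': 3→0 ⇒ 1;  out=∅∪out(1)=∅
  fail(19) 'aaaa': from fail(18)=7 chase 'a': 7 ⇒ 18;  out=∅∪out(18)=∅
  fail(10) 'aacab': from fail(9)=3 chase 'b': 3 ⇒ 4;  out={2}∪out(4)={2}
  fail(11) 'aacaa': from fail(9)=3 chase 'a': 3 ⇒ 7;  out={3}∪out(7)={3}
  fail(16) 'bbacb': from fail(15)=1 chase 'b': 1 ⇒ 2;  out=∅∪out(2)={0}
  fail(20) 'aaaaa': from fail(19)=18 chase 'a': 18 ⇒ 19;  out=∅∪out(19)=∅
  fail(17) 'bbacbc': from fail(16)=2 chase 'c': 2→12 ⇒ 22;  out={4}∪out(22)={4}
  fail(21) 'aaaaab': from fail(20)=19 chase 'b': 19→18→7→3 ⇒ 4;  out={5}∪out(4)={5}

Text stream:
[0] read 'b'  n0⇒n12
[1] read 'b'  n12⇒n13
[2] read 'b'  n13⇒n13 (fail-walked)
[3] read 'b'  n13⇒n13 (fail-walked)
[4] read 'a'  n13⇒n14
[5] read 'c'  n14⇒n15
[6] read 'b'  n15⇒n16  ** P0@[5:6]
[7] read 'c'  n16⇒n17  ** P4@[2:7]
[8] read 'a'  n17⇒n3 (fail-walked)
[9] read 'b'  n3⇒n4
[10] read 'c'  n4⇒n5
[11] read 'b'  n5⇒n6  ** P0@[10:11],P1@[8:11]
[12] read 'b'  n6⇒n13 (fail-walked)
[13] read 'c'  n13⇒n22 (fail-walked)
[14] read 'c'  n22⇒n23  ** P6@[12:14],P7@[13:14]
[15] read 'c'  n23⇒n24 (fail-walked)  ** P7@[14:15]
[16] read 'a'  n24⇒n3 (fail-walked)
[17] read 'a'  n3⇒n7
[18] read 'c'  n7⇒n8
[19] read 'a'  n8⇒n9
[20] read 'b'  n9⇒n10  ** P2@[16:20]
[21] read 'a'  n10⇒n3 (fail-walked)
[22] read 'a'  n3⇒n7
[23] read 'c'  n7⇒n8
[24] read 'a'  n8⇒n9
[25] read 'a'  n9⇒n11  ** P3@[21:25]
[26] read 'a'  n11⇒n18 (fail-walked)
[27] read 'b'  n18⇒n4 (fail-walked)
[28] read 'b'  n4⇒n13 (fail-walked)
[29] read 'c'  n13⇒n22 (fail-walked)
[30] read 'c'  n22⇒n23  ** P6@[28:30],P7@[29:30]
[31] read 'b'  n23⇒n2 (fail-walked)  ** P0@[30:31]
[32] read 'a'  n2⇒n3 (fail-walked)
[33] read 'a'  n3⇒n7
[34] read 'b'  n7⇒n4 (fail-walked)
[35] read 'a'  n4⇒n3 (fail-walked)
[36] read 'b'  n3⇒n4
[37] read 'b'  n4⇒n13 (fail-walked)
[38] read 'a'  n13⇒n14
[39] read 'c'  n14⇒n15
[40] read 'b'  n15⇒n16  ** P0@[39:40]
[41] read 'c'  n16⇒n17  ** P4@[36:41]
[42] read 'b'  n17⇒n2 (fail-walked)  ** P0@[41:42]
[43] read 'c'  n2⇒n22 (fail-walked)
[44] read 'b'  n22⇒n2 (fail-walked)  ** P0@[43:44]
[45] read 'a'  n2⇒n3 (fail-walked)
[46] read 'b'  n3⇒n4
[47] read 'c'  n4⇒n5
[48] read 'c'  n5⇒n23 (fail-walked)  ** P6@[46:48],P7@[47:48]
[49] read 'c'  n23⇒n24 (fail-walked)  ** P7@[48:49]
[50] read 'b'  n24⇒n2 (fail-walked)  ** P0@[49:50]
[51] read 'a'  n2⇒n3 (fail-walked)
[52] read 'b'  n3⇒n4
[53] read 'c'  n4⇒n5

Result: [[6,0],[7,4],[11,0],[11,1],[14,6],[14,7],[15,7],[20,2],[25,3],[30,6],[30,7],[31,0],[40,0],[41,4],[42,0],[44,0],[48,6],[48,7],[49,7],[50,0]]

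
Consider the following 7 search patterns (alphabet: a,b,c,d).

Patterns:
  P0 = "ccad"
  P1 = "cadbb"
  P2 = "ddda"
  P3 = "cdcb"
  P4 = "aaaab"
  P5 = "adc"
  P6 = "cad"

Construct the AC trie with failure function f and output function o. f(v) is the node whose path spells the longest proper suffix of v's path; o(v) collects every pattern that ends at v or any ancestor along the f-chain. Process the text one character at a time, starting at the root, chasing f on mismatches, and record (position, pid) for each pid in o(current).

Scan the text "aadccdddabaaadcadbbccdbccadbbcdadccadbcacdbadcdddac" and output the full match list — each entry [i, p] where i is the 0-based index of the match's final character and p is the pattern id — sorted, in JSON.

Construct AC machine:
Trie (insert patterns):
  0='ε' goto a→16 c→1 d→9
  1='c' goto a→5 c→2 d→13
  2='cc' goto a→3
  3='cca' goto d→4
  4='ccad' goto ·  [P0 ends]
  5='ca' goto d→6
  6='cad' goto b→7  [P6 ends]
  7='cadb' goto b→8
  8='cadbb' goto ·  [P1 ends]
  9='d' goto d→10
  10='dd' goto d→11
  11='ddd' goto a→12
  12='ddda' goto ·  [P2 ends]
  13='cd' goto c→14
  14='cdc' goto b→15
  15='cdcb' goto ·  [P3 ends]
  16='a' goto a→17 d→21
  17='aa' goto a→18
  18='aaa' goto a→19
  19='aaaa' goto b→20
  20='aaaab' goto ·  [P4 ends]
  21='ad' goto c→22
  22='adc' goto ·  [P5 ends]

BFS fail/out derivation:
  fail(1) 'c': from fail(0)=0 chase 'c': 0 ⇒ 0;  out=∅∪out(0)=∅
  fail(9) 'd': from fail(0)=0 chase 'd': 0 ⇒ 0;  out=∅∪out(0)=∅
  fail(16) 'a': from fail(0)=0 chase 'a': 0 ⇒ 0;  out=∅∪out(0)=∅
  fail(2) 'cc': from fail(1)=0 chase 'c': 0 ⇒ 1;  out=∅∪out(1)=∅
  fail(5) 'ca': from fail(1)=0 chase 'a': 0 ⇒ 16;  out=∅∪out(16)=∅
  fail(10) 'dd': from fail(9)=0 chase 'd': 0 ⇒ 9;  out=∅∪out(9)=∅
  fail(13) 'cd': from fail(1)=0 chase 'd': 0 ⇒ 9;  out=∅∪out(9)=∅
  fail(17) 'aa': from fail(16)=0 chase 'a': 0 ⇒ 16;  out=∅∪out(16)=∅
  fail(21) 'ad': from fail(16)=0 chase 'd': 0 ⇒ 9;  out=∅∪out(9)=∅
  fail(3) 'cca': from fail(2)=1 chase 'a': 1 ⇒ 5;  out=∅∪out(5)=∅
  fail(6) 'cad': from fail(5)=16 chase 'd': 16 ⇒ 21;  out={6}∪out(21)={6}
  fail(11) 'ddd': from fail(10)=9 chase 'd': 9 ⇒ 10;  out=∅∪out(10)=∅
  fail(14) 'cdc': from fail(13)=9 chase 'c': 9→0 ⇒ 1;  out=∅∪out(1)=∅
  fail(18) 'aaa': from fail(17)=16 chase 'a': 16 ⇒ 17;  out=∅∪out(17)=∅
  fail(22) 'adc': from fail(21)=9 chase 'c': 9→0 ⇒ 1;  out={5}∪out(1)={5}
  fail(4) 'ccad': from fail(3)=5 chase 'd': 5 ⇒ 6;  out={0}∪out(6)={0,6}
  fail(7) 'cadb': from fail(6)=21 chase 'b': 21→9→0 ⇒ 0;  out=∅∪out(0)=∅
  fail(12) 'ddda': from fail(11)=10 chase 'a': 10→9→0 ⇒ 16;  out={2}∪out(16)={2}
  fail(15) 'cdcb': from fail(14)=1 chase 'b': 1→0 ⇒ 0;  out={3}∪out(0)={3}
  fail(19) 'aaaa': from fail(18)=17 chase 'a': 17 ⇒ 18;  out=∅∪out(18)=∅
  fail(8) 'cadbb': from fail(7)=0 chase 'b': 0 ⇒ 0;  out={1}∪out(0)={1}
  fail(20) 'aaaab': from fail(19)=18 chase 'b': 18→17→16→0 ⇒ 0;  out={4}∪out(0)={4}

Scan:
i=0 'a': node 0→16
i=1 'a': node 16→17
i=2 'd': node 17→21 (via fail)
i=3 'c': node 21→22  ** P5@[1:3]
i=4 'c': node 22→2 (via fail)
i=5 'd': node 2→13 (via fail)
i=6 'd': node 13→10 (via fail)
i=7 'd': node 10→11
i=8 'a': node 11→12  ** P2@[5:8]
i=9 'b': node 12→0 (via fail)
i=10 'a': node 0→16
i=11 'a': node 16→17
i=12 'a': node 17→18
i=13 'd': node 18→21 (via fail)
i=14 'c': node 21→22  ** P5@[12:14]
i=15 'a': node 22→5 (via fail)
i=16 'd': node 5→6  ** P6@[14:16]
i=17 'b': node 6→7
i=18 'b': node 7→8  ** P1@[14:18]
i=19 'c': node 8→1 (via fail)
i=20 'c': node 1→2
i=21 'd': node 2→13 (via fail)
i=22 'b': node 13→0 (via fail)
i=23 'c': node 0→1
i=24 'c': node 1→2
i=25 'a': node 2→3
i=26 'd': node 3→4  ** P0@[23:26],P6@[24:26]
i=27 'b': node 4→7 (via fail)
i=28 'b': node 7→8  ** P1@[24:28]
i=29 'c': node 8→1 (via fail)
i=30 'd': node 1→13
i=31 'a': node 13→16 (via fail)
i=32 'd': node 16→21
i=33 'c': node 21→22  ** P5@[31:33]
i=34 'c': node 22→2 (via fail)
i=35 'a': node 2→3
i=36 'd': node 3→4  ** P0@[33:36],P6@[34:36]
i=37 'b': node 4→7 (via fail)
i=38 'c': node 7→1 (via fail)
i=39 'a': node 1→5
i=40 'c': node 5→1 (via fail)
i=41 'd': node 1→13
i=42 'b': node 13→0 (via fail)
i=43 'a': node 0→16
i=44 'd': node 16→21
i=45 'c': node 21→22  ** P5@[43:45]
i=46 'd': node 22→13 (via fail)
i=47 'd': node 13→10 (via fail)
i=48 'd': node 10→11
i=49 'a': node 11→12  ** P2@[46:49]
i=50 'c': node 12→1 (via fail)

Result: [[3,5],[8,2],[14,5],[16,6],[18,1],[26,0],[26,6],[28,1],[33,5],[36,0],[36,6],[45,5],[49,2]]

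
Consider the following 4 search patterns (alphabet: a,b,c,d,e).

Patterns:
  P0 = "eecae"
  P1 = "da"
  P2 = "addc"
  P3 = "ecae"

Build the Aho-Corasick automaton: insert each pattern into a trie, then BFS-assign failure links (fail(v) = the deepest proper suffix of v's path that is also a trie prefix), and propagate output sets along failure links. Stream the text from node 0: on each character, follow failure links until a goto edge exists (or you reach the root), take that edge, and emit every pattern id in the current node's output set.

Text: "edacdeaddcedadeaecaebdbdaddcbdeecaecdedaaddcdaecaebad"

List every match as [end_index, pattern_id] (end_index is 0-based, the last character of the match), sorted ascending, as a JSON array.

Build automaton:
Trie (insert patterns):
  0='ε' goto a→8 d→6 e→1
  1='e' goto c→12 e→2
  2='ee' goto c→3
  3='eec' goto a→4
  4='eeca' goto e→5
  5='eecae' goto ·  ←P0
  6='d' goto a→7
  7='da' goto ·  ←P1
  8='a' goto d→9
  9='ad' goto d→10
  10='add' goto c→11
  11='addc' goto ·  ←P2
  12='ec' goto a→13
  13='eca' goto e→14
  14='ecae' goto ·  ←P3

Failure links (BFS by depth):
  fail(1) 'e': from fail(0)=0 chase 'e': 0 ⇒ 0;  out=∅∪out(0)=∅
  fail(6) 'd': from fail(0)=0 chase 'd': 0 ⇒ 0;  out=∅∪out(0)=∅
  fail(8) 'a': from fail(0)=0 chase 'a': 0 ⇒ 0;  out=∅∪out(0)=∅
  fail(2) 'ee': from fail(1)=0 chase 'e': 0 ⇒ 1;  out=∅∪out(1)=∅
  fail(7) 'da': from fail(6)=0 chase 'a': 0 ⇒ 8;  out={1}∪out(8)={1}
  fail(9) 'ad': from fail(8)=0 chase 'd': 0 ⇒ 6;  out=∅∪out(6)=∅
  fail(12) 'ec': from fail(1)=0 chase 'c': 0 ⇒ 0;  out=∅∪out(0)=∅
  fail(3) 'eec': from fail(2)=1 chase 'c': 1 ⇒ 12;  out=∅∪out(12)=∅
  fail(10) 'add': from fail(9)=6 chase 'd': 6→0 ⇒ 6;  out=∅∪out(6)=∅
  fail(13) 'eca': from fail(12)=0 chase 'a': 0 ⇒ 8;  out=∅∪out(8)=∅
  fail(4) 'eeca': from fail(3)=12 chase 'a': 12 ⇒ 13;  out=∅∪out(13)=∅
  fail(11) 'addc': from fail(10)=6 chase 'c': 6→0 ⇒ 0;  out={2}∪out(0)={2}
  fail(14) 'ecae': from fail(13)=8 chase 'e': 8→0 ⇒ 1;  out={3}∪out(1)={3}
  fail(5) 'eecae': from fail(4)=13 chase 'e': 13 ⇒ 14;  out={0}∪out(14)={0,3}

Run:
pos 0 'e': at 1
pos 1 'd': at 6 ·f
pos 2 'a': at 7  → match P1@[1:2]
pos 3 'c': at 0 ·f
pos 4 'd': at 6
pos 5 'e': at 1 ·f
pos 6 'a': at 8 ·f
pos 7 'd': at 9
pos 8 'd': at 10
pos 9 'c': at 11  → match P2@[6:9]
pos 10 'e': at 1 ·f
pos 11 'd': at 6 ·f
pos 12 'a': at 7  → match P1@[11:12]
pos 13 'd': at 9 ·f
pos 14 'e': at 1 ·f
pos 15 'a': at 8 ·f
pos 16 'e': at 1 ·f
pos 17 'c': at 12
pos 18 'a': at 13
pos 19 'e': at 14  → match P3@[16:19]
pos 20 'b': at 0 ·f
pos 21 'd': at 6
pos 22 'b': at 0 ·f
pos 23 'd': at 6
pos 24 'a': at 7  → match P1@[23:24]
pos 25 'd': at 9 ·f
pos 26 'd': at 10
pos 27 'c': at 11  → match P2@[24:27]
pos 28 'b': at 0 ·f
pos 29 'd': at 6
pos 30 'e': at 1 ·f
pos 31 'e': at 2
pos 32 'c': at 3
pos 33 'a': at 4
pos 34 'e': at 5  → match P0@[30:34],P3@[31:34]
pos 35 'c': at 12 ·f
pos 36 'd': at 6 ·f
pos 37 'e': at 1 ·f
pos 38 'd': at 6 ·f
pos 39 'a': at 7  → match P1@[38:39]
pos 40 'a': at 8 ·f
pos 41 'd': at 9
pos 42 'd': at 10
pos 43 'c': at 11  → match P2@[40:43]
pos 44 'd': at 6 ·f
pos 45 'a': at 7  → match P1@[44:45]
pos 46 'e': at 1 ·f
pos 47 'c': at 12
pos 48 'a': at 13
pos 49 'e': at 14  → match P3@[46:49]
pos 50 'b': at 0 ·f
pos 51 'a': at 8
pos 52 'd': at 9

Result: [[2,1],[9,2],[12,1],[19,3],[24,1],[27,2],[34,0],[34,3],[39,1],[43,2],[45,1],[49,3]]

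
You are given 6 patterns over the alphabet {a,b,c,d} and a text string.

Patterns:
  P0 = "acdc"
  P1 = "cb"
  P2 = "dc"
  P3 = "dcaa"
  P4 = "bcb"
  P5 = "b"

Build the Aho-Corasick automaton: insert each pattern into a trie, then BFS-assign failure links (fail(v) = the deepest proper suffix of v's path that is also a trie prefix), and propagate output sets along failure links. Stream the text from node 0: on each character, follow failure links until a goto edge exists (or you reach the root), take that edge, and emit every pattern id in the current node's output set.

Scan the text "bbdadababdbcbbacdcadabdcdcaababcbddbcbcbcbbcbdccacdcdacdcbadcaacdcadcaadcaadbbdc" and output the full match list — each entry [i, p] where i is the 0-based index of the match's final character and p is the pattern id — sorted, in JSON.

Construct AC machine:
Trie (insert patterns):
  n0 'ε': a→1 b→11 c→5 d→7
  n1 'a': c→2
  n2 'ac': d→3
  n3 'acd': c→4
  n4 'acdc': ·  [P0 ends]
  n5 'c': b→6
  n6 'cb': ·  [P1 ends]
  n7 'd': c→8
  n8 'dc': a→9  [P2 ends]
  n9 'dca': a→10
  n10 'dcaa': ·  [P3 ends]
  n11 'b': c→12  [P5 ends]
  n12 'bc': b→13
  n13 'bcb': ·  [P4 ends]

Failure links (BFS by depth):
  n1('a'): parent n0 fail=0; on 'a' 0 → fail=0;  out ∅∪∅=∅
  n5('c'): parent n0 fail=0; on 'c' 0 → fail=0;  out ∅∪∅=∅
  n7('d'): parent n0 fail=0; on 'd' 0 → fail=0;  out ∅∪∅=∅
  n11('b'): parent n0 fail=0; on 'b' 0 → fail=0;  out {5}∪∅={5}
  n2('ac'): parent n1 fail=0; on 'c' 0 → fail=5;  out ∅∪∅=∅
  n6('cb'): parent n5 fail=0; on 'b' 0 → fail=11;  out {1}∪{5}={1,5}
  n8('dc'): parent n7 fail=0; on 'c' 0 → fail=5;  out {2}∪∅={2}
  n12('bc'): parent n11 fail=0; on 'c' 0 → fail=5;  out ∅∪∅=∅
  n3('acd'): parent n2 fail=5; on 'd' 5→0 → fail=7;  out ∅∪∅=∅
  n9('dca'): parent n8 fail=5; on 'a' 5→0 → fail=1;  out ∅∪∅=∅
  n13('bcb'): parent n12 fail=5; on 'b' 5 → fail=6;  out {4}∪{1,5}={1,4,5}
  n4('acdc'): parent n3 fail=7; on 'c' 7 → fail=8;  out {0}∪{2}={0,2}
  n10('dcaa'): parent n9 fail=1; on 'a' 1→0 → fail=1;  out {3}∪∅={3}

Run:
pos 0 'b': at 11  → match P5@[0:0]
pos 1 'b': at 11 (fail-walked)  → match P5@[1:1]
pos 2 'd': at 7 (fail-walked)
pos 3 'a': at 1 (fail-walked)
pos 4 'd': at 7 (fail-walked)
pos 5 'a': at 1 (fail-walked)
pos 6 'b': at 11 (fail-walked)  → match P5@[6:6]
pos 7 'a': at 1 (fail-walked)
pos 8 'b': at 11 (fail-walked)  → match P5@[8:8]
pos 9 'd': at 7 (fail-walked)
pos 10 'b': at 11 (fail-walked)  → match P5@[10:10]
pos 11 'c': at 12
pos 12 'b': at 13  → match P1@[11:12],P4@[10:12],P5@[12:12]
pos 13 'b': at 11 (fail-walked)  → match P5@[13:13]
pos 14 'a': at 1 (fail-walked)
pos 15 'c': at 2
pos 16 'd': at 3
pos 17 'c': at 4  → match P0@[14:17],P2@[16:17]
pos 18 'a': at 9 (fail-walked)
pos 19 'd': at 7 (fail-walked)
pos 20 'a': at 1 (fail-walked)
pos 21 'b': at 11 (fail-walked)  → match P5@[21:21]
pos 22 'd': at 7 (fail-walked)
pos 23 'c': at 8  → match P2@[22:23]
pos 24 'd': at 7 (fail-walked)
pos 25 'c': at 8  → match P2@[24:25]
pos 26 'a': at 9
pos 27 'a': at 10  → match P3@[24:27]
pos 28 'b': at 11 (fail-walked)  → match P5@[28:28]
pos 29 'a': at 1 (fail-walked)
pos 30 'b': at 11 (fail-walked)  → match P5@[30:30]
pos 31 'c': at 12
pos 32 'b': at 13  → match P1@[31:32],P4@[30:32],P5@[32:32]
pos 33 'd': at 7 (fail-walked)
pos 34 'd': at 7 (fail-walked)
pos 35 'b': at 11 (fail-walked)  → match P5@[35:35]
pos 36 'c': at 12
pos 37 'b': at 13  → match P1@[36:37],P4@[35:37],P5@[37:37]
pos 38 'c': at 12 (fail-walked)
pos 39 'b': at 13  → match P1@[38:39],P4@[37:39],P5@[39:39]
pos 40 'c': at 12 (fail-walked)
pos 41 'b': at 13  → match P1@[40:41],P4@[39:41],P5@[41:41]
pos 42 'b': at 11 (fail-walked)  → match P5@[42:42]
pos 43 'c': at 12
pos 44 'b': at 13  → match P1@[43:44],P4@[42:44],P5@[44:44]
pos 45 'd': at 7 (fail-walked)
pos 46 'c': at 8  → match P2@[45:46]
pos 47 'c': at 5 (fail-walked)
pos 48 'a': at 1 (fail-walked)
pos 49 'c': at 2
pos 50 'd': at 3
pos 51 'c': at 4  → match P0@[48:51],P2@[50:51]
pos 52 'd': at 7 (fail-walked)
pos 53 'a': at 1 (fail-walked)
pos 54 'c': at 2
pos 55 'd': at 3
pos 56 'c': at 4  → match P0@[53:56],P2@[55:56]
pos 57 'b': at 6 (fail-walked)  → match P1@[56:57],P5@[57:57]
pos 58 'a': at 1 (fail-walked)
pos 59 'd': at 7 (fail-walked)
pos 60 'c': at 8  → match P2@[59:60]
pos 61 'a': at 9
pos 62 'a': at 10  → match P3@[59:62]
pos 63 'c': at 2 (fail-walked)
pos 64 'd': at 3
pos 65 'c': at 4  → match P0@[62:65],P2@[64:65]
pos 66 'a': at 9 (fail-walked)
pos 67 'd': at 7 (fail-walked)
pos 68 'c': at 8  → match P2@[67:68]
pos 69 'a': at 9
pos 70 'a': at 10  → match P3@[67:70]
pos 71 'd': at 7 (fail-walked)
pos 72 'c': at 8  → match P2@[71:72]
pos 73 'a': at 9
pos 74 'a': at 10  → match P3@[71:74]
pos 75 'd': at 7 (fail-walked)
pos 76 'b': at 11 (fail-walked)  → match P5@[76:76]
pos 77 'b': at 11 (fail-walked)  → match P5@[77:77]
pos 78 'd': at 7 (fail-walked)
pos 79 'c': at 8  → match P2@[78:79]

Result: [[0,5],[1,5],[6,5],[8,5],[10,5],[12,1],[12,4],[12,5],[13,5],[17,0],[17,2],[21,5],[23,2],[25,2],[27,3],[28,5],[30,5],[32,1],[32,4],[32,5],[35,5],[37,1],[37,4],[37,5],[39,1],[39,4],[39,5],[41,1],[41,4],[41,5],[42,5],[44,1],[44,4],[44,5],[46,2],[51,0],[51,2],[56,0],[56,2],[57,1],[57,5],[60,2],[62,3],[65,0],[65,2],[68,2],[70,3],[72,2],[74,3],[76,5],[77,5],[79,2]]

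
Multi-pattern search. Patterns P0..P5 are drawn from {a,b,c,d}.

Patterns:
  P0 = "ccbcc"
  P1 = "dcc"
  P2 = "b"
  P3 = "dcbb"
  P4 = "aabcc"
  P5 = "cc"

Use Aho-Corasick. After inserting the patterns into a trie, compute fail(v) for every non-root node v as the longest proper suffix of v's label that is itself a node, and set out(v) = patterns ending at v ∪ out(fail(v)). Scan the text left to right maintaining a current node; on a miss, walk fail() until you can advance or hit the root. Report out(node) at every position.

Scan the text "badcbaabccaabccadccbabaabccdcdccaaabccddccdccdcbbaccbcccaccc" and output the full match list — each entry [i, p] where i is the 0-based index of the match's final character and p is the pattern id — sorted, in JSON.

Construct AC machine:
Trie (insert patterns):
  n0 'ε': a→12 b→9 c→1 d→6
  n1 'c': c→2
  n2 'cc': b→3  ←P5
  n3 'ccb': c→4
  n4 'ccbc': c→5
  n5 'ccbcc': ·  ←P0
  n6 'd': c→7
  n7 'dc': b→10 c→8
  n8 'dcc': ·  ←P1
  n9 'b': ·  ←P2
  n10 'dcb': b→11
  n11 'dcbb': ·  ←P3
  n12 'a': a→13
  n13 'aa': b→14
  n14 'aab': c→15
  n15 'aabc': c→16
  n16 'aabcc': ·  ←P4

Failure links (BFS by depth):
  n1('c'): parent n0 fail=0; on 'c' 0 → fail=0;  out ∅∪∅=∅
  n6('d'): parent n0 fail=0; on 'd' 0 → fail=0;  out ∅∪∅=∅
  n9('b'): parent n0 fail=0; on 'b' 0 → fail=0;  out {2}∪∅={2}
  n12('a'): parent n0 fail=0; on 'a' 0 → fail=0;  out ∅∪∅=∅
  n2('cc'): parent n1 fail=0; on 'c' 0 → fail=1;  out {5}∪∅={5}
  n7('dc'): parent n6 fail=0; on 'c' 0 → fail=1;  out ∅∪∅=∅
  n13('aa'): parent n12 fail=0; on 'a' 0 → fail=12;  out ∅∪∅=∅
  n3('ccb'): parent n2 fail=1; on 'b' 1→0 → fail=9;  out ∅∪{2}={2}
  n8('dcc'): parent n7 fail=1; on 'c' 1 → fail=2;  out {1}∪{5}={1,5}
  n10('dcb'): parent n7 fail=1; on 'b' 1→0 → fail=9;  out ∅∪{2}={2}
  n14('aab'): parent n13 fail=12; on 'b' 12→0 → fail=9;  out ∅∪{2}={2}
  n4('ccbc'): parent n3 fail=9; on 'c' 9→0 → fail=1;  out ∅∪∅=∅
  n11('dcbb'): parent n10 fail=9; on 'b' 9→0 → fail=9;  out {3}∪{2}={2,3}
  n15('aabc'): parent n14 fail=9; on 'c' 9→0 → fail=1;  out ∅∪∅=∅
  n5('ccbcc'): parent n4 fail=1; on 'c' 1 → fail=2;  out {0}∪{5}={0,5}
  n16('aabcc'): parent n15 fail=1; on 'c' 1 → fail=2;  out {4}∪{5}={4,5}

Text stream:
i=0 'b': node 0→9  → match P2@[0:0]
i=1 'a': node 9→12 (fail-walked)
i=2 'd': node 12→6 (fail-walked)
i=3 'c': node 6→7
i=4 'b': node 7→10  → match P2@[4:4]
i=5 'a': node 10→12 (fail-walked)
i=6 'a': node 12→13
i=7 'b': node 13→14  → match P2@[7:7]
i=8 'c': node 14→15
i=9 'c': node 15→16  → match P4@[5:9],P5@[8:9]
i=10 'a': node 16→12 (fail-walked)
i=11 'a': node 12→13
i=12 'b': node 13→14  → match P2@[12:12]
i=13 'c': node 14→15
i=14 'c': node 15→16  → match P4@[10:14],P5@[13:14]
i=15 'a': node 16→12 (fail-walked)
i=16 'd': node 12→6 (fail-walked)
i=17 'c': node 6→7
i=18 'c': node 7→8  → match P1@[16:18],P5@[17:18]
i=19 'b': node 8→3 (fail-walked)  → match P2@[19:19]
i=20 'a': node 3→12 (fail-walked)
i=21 'b': node 12→9 (fail-walked)  → match P2@[21:21]
i=22 'a': node 9→12 (fail-walked)
i=23 'a': node 12→13
i=24 'b': node 13→14  → match P2@[24:24]
i=25 'c': node 14→15
i=26 'c': node 15→16  → match P4@[22:26],P5@[25:26]
i=27 'd': node 16→6 (fail-walked)
i=28 'c': node 6→7
i=29 'd': node 7→6 (fail-walked)
i=30 'c': node 6→7
i=31 'c': node 7→8  → match P1@[29:31],P5@[30:31]
i=32 'a': node 8→12 (fail-walked)
i=33 'a': node 12→13
i=34 'a': node 13→13 (fail-walked)
i=35 'b': node 13→14  → match P2@[35:35]
i=36 'c': node 14→15
i=37 'c': node 15→16  → match P4@[33:37],P5@[36:37]
i=38 'd': node 16→6 (fail-walked)
i=39 'd': node 6→6 (fail-walked)
i=40 'c': node 6→7
i=41 'c': node 7→8  → match P1@[39:41],P5@[40:41]
i=42 'd': node 8→6 (fail-walked)
i=43 'c': node 6→7
i=44 'c': node 7→8  → match P1@[42:44],P5@[43:44]
i=45 'd': node 8→6 (fail-walked)
i=46 'c': node 6→7
i=47 'b': node 7→10  → match P2@[47:47]
i=48 'b': node 10→11  → match P2@[48:48],P3@[45:48]
i=49 'a': node 11→12 (fail-walked)
i=50 'c': node 12→1 (fail-walked)
i=51 'c': node 1→2  → match P5@[50:51]
i=52 'b': node 2→3  → match P2@[52:52]
i=53 'c': node 3→4
i=54 'c': node 4→5  → match P0@[50:54],P5@[53:54]
i=55 'c': node 5→2 (fail-walked)  → match P5@[54:55]
i=56 'a': node 2→12 (fail-walked)
i=57 'c': node 12→1 (fail-walked)
i=58 'c': node 1→2  → match P5@[57:58]
i=59 'c': node 2→2 (fail-walked)  → match P5@[58:59]

Result: [[0,2],[4,2],[7,2],[9,4],[9,5],[12,2],[14,4],[14,5],[18,1],[18,5],[19,2],[21,2],[24,2],[26,4],[26,5],[31,1],[31,5],[35,2],[37,4],[37,5],[41,1],[41,5],[44,1],[44,5],[47,2],[48,2],[48,3],[51,5],[52,2],[54,0],[54,5],[55,5],[58,5],[59,5]]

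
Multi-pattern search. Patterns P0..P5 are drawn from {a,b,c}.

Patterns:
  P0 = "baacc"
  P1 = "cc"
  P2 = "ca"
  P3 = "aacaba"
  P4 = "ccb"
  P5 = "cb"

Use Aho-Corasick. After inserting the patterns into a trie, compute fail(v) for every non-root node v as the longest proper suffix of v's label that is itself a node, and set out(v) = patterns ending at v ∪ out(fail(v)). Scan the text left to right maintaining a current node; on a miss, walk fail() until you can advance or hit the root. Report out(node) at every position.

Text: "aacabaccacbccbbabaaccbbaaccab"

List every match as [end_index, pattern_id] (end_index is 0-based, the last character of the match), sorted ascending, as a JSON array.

Construct AC machine:
Trie nodes:
  n0 'ε': a→9 b→1 c→6
  n1 'b': a→2
  n2 'ba': a→3
  n3 'baa': c→4
  n4 'baac': c→5
  n5 'baacc': ·  [P0 ends]
  n6 'c': a→8 b→16 c→7
  n7 'cc': b→15  [P1 ends]
  n8 'ca': ·  [P2 ends]
  n9 'a': a→10
  n10 'aa': c→11
  n11 'aac': a→12
  n12 'aaca': b→13
  n13 'aacab': a→14
  n14 'aacaba': ·  [P3 ends]
  n15 'ccb': ·  [P4 ends]
  n16 'cb': ·  [P5 ends]

BFS fail/out derivation:
  fail(1) 'b': from fail(0)=0 chase 'b': 0 ⇒ 0;  out=∅∪out(0)=∅
  fail(6) 'c': from fail(0)=0 chase 'c': 0 ⇒ 0;  out=∅∪out(0)=∅
  fail(9) 'a': from fail(0)=0 chase 'a': 0 ⇒ 0;  out=∅∪out(0)=∅
  fail(2) 'ba': from fail(1)=0 chase 'a': 0 ⇒ 9;  out=∅∪out(9)=∅
  fail(7) 'cc': from fail(6)=0 chase 'c': 0 ⇒ 6;  out={1}∪out(6)={1}
  fail(8) 'ca': from fail(6)=0 chase 'a': 0 ⇒ 9;  out={2}∪out(9)={2}
  fail(10) 'aa': from fail(9)=0 chase 'a': 0 ⇒ 9;  out=∅∪out(9)=∅
  fail(16) 'cb': from fail(6)=0 chase 'b': 0 ⇒ 1;  out={5}∪out(1)={5}
  fail(3) 'baa': from fail(2)=9 chase 'a': 9 ⇒ 10;  out=∅∪out(10)=∅
  fail(11) 'aac': from fail(10)=9 chase 'c': 9→0 ⇒ 6;  out=∅∪out(6)=∅
  fail(15) 'ccb': from fail(7)=6 chase 'b': 6 ⇒ 16;  out={4}∪out(16)={4,5}
  fail(4) 'baac': from fail(3)=10 chase 'c': 10 ⇒ 11;  out=∅∪out(11)=∅
  fail(12) 'aaca': from fail(11)=6 chase 'a': 6 ⇒ 8;  out=∅∪out(8)={2}
  fail(5) 'baacc': from fail(4)=11 chase 'c': 11→6 ⇒ 7;  out={0}∪out(7)={0,1}
  fail(13) 'aacab': from fail(12)=8 chase 'b': 8→9→0 ⇒ 1;  out=∅∪out(1)=∅
  fail(14) 'aacaba': from fail(13)=1 chase 'a': 1 ⇒ 2;  out={3}∪out(2)={3}

Text stream:
i=0 'a': node 0→9
i=1 'a': node 9→10
i=2 'c': node 10→11
i=3 'a': node 11→12  → match P2@[2:3]
i=4 'b': node 12→13
i=5 'a': node 13→14  → match P3@[0:5]
i=6 'c': node 14→6 (fail-walked)
i=7 'c': node 6→7  → match P1@[6:7]
i=8 'a': node 7→8 (fail-walked)  → match P2@[7:8]
i=9 'c': node 8→6 (fail-walked)
i=10 'b': node 6→16  → match P5@[9:10]
i=11 'c': node 16→6 (fail-walked)
i=12 'c': node 6→7  → match P1@[11:12]
i=13 'b': node 7→15  → match P4@[11:13],P5@[12:13]
i=14 'b': node 15→1 (fail-walked)
i=15 'a': node 1→2
i=16 'b': node 2→1 (fail-walked)
i=17 'a': node 1→2
i=18 'a': node 2→3
i=19 'c': node 3→4
i=20 'c': node 4→5  → match P0@[16:20],P1@[19:20]
i=21 'b': node 5→15 (fail-walked)  → match P4@[19:21],P5@[20:21]
i=22 'b': node 15→1 (fail-walked)
i=23 'a': node 1→2
i=24 'a': node 2→3
i=25 'c': node 3→4
i=26 'c': node 4→5  → match P0@[22:26],P1@[25:26]
i=27 'a': node 5→8 (fail-walked)  → match P2@[26:27]
i=28 'b': node 8→1 (fail-walked)

Result: [[3,2],[5,3],[7,1],[8,2],[10,5],[12,1],[13,4],[13,5],[20,0],[20,1],[21,4],[21,5],[26,0],[26,1],[27,2]]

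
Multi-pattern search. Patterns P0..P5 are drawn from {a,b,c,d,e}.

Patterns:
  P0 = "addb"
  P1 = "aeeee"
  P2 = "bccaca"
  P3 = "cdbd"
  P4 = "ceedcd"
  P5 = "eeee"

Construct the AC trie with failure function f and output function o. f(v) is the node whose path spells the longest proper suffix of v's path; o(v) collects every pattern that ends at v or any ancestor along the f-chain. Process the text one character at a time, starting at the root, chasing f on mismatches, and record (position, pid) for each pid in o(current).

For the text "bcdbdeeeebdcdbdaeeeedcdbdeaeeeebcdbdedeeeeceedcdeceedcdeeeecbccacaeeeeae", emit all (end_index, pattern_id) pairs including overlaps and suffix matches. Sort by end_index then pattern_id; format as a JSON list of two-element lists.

Build automaton:
Trie (insert patterns):
  0='ε' goto a→1 b→9 c→15 e→24
  1='a' goto d→2 e→5
  2='ad' goto d→3
  3='add' goto b→4
  4='addb' goto ·  ←P0
  5='ae' goto e→6
  6='aee' goto e→7
  7='aeee' goto e→8
  8='aeeee' goto ·  ←P1
  9='b' goto c→10
  10='bc' goto c→11
  11='bcc' goto a→12
  12='bcca' goto c→13
  13='bccac' goto a→14
  14='bccaca' goto ·  ←P2
  15='c' goto d→16 e→19
  16='cd' goto b→17
  17='cdb' goto d→18
  18='cdbd' goto ·  ←P3
  19='ce' goto e→20
  20='cee' goto d→21
  21='ceed' goto c→22
  22='ceedc' goto d→23
  23='ceedcd' goto ·  ←P4
  24='e' goto e→25
  25='ee' goto e→26
  26='eee' goto e→27
  27='eeee' goto ·  ←P5

BFS fail/out derivation:
  n1('a'): parent n0 fail=0; on 'a' 0 → fail=0;  out ∅∪∅=∅
  n9('b'): parent n0 fail=0; on 'b' 0 → fail=0;  out ∅∪∅=∅
  n15('c'): parent n0 fail=0; on 'c' 0 → fail=0;  out ∅∪∅=∅
  n24('e'): parent n0 fail=0; on 'e' 0 → fail=0;  out ∅∪∅=∅
  n2('ad'): parent n1 fail=0; on 'd' 0 → fail=0;  out ∅∪∅=∅
  n5('ae'): parent n1 fail=0; on 'e' 0 → fail=24;  out ∅∪∅=∅
  n10('bc'): parent n9 fail=0; on 'c' 0 → fail=15;  out ∅∪∅=∅
  n16('cd'): parent n15 fail=0; on 'd' 0 → fail=0;  out ∅∪∅=∅
  n19('ce'): parent n15 fail=0; on 'e' 0 → fail=24;  out ∅∪∅=∅
  n25('ee'): parent n24 fail=0; on 'e' 0 → fail=24;  out ∅∪∅=∅
  n3('add'): parent n2 fail=0; on 'd' 0 → fail=0;  out ∅∪∅=∅
  n6('aee'): parent n5 fail=24; on 'e' 24 → fail=25;  out ∅∪∅=∅
  n11('bcc'): parent n10 fail=15; on 'c' 15→0 → fail=15;  out ∅∪∅=∅
  n17('cdb'): parent n16 fail=0; on 'b' 0 → fail=9;  out ∅∪∅=∅
  n20('cee'): parent n19 fail=24; on 'e' 24 → fail=25;  out ∅∪∅=∅
  n26('eee'): parent n25 fail=24; on 'e' 24 → fail=25;  out ∅∪∅=∅
  n4('addb'): parent n3 fail=0; on 'b' 0 → fail=9;  out {0}∪∅={0}
  n7('aeee'): parent n6 fail=25; on 'e' 25 → fail=26;  out ∅∪∅=∅
  n12('bcca'): parent n11 fail=15; on 'a' 15→0 → fail=1;  out ∅∪∅=∅
  n18('cdbd'): parent n17 fail=9; on 'd' 9→0 → fail=0;  out {3}∪∅={3}
  n21('ceed'): parent n20 fail=25; on 'd' 25→24→0 → fail=0;  out ∅∪∅=∅
  n27('eeee'): parent n26 fail=25; on 'e' 25 → fail=26;  out {5}∪∅={5}
  n8('aeeee'): parent n7 fail=26; on 'e' 26 → fail=27;  out {1}∪{5}={1,5}
  n13('bccac'): parent n12 fail=1; on 'c' 1→0 → fail=15;  out ∅∪∅=∅
  n22('ceedc'): parent n21 fail=0; on 'c' 0 → fail=15;  out ∅∪∅=∅
  n14('bccaca'): parent n13 fail=15; on 'a' 15→0 → fail=1;  out {2}∪∅={2}
  n23('ceedcd'): parent n22 fail=15; on 'd' 15 → fail=16;  out {4}∪∅={4}

Run:
[0] read 'b'  n0⇒n9
[1] read 'c'  n9⇒n10
[2] read 'd'  n10⇒n16 (fail-walked)
[3] read 'b'  n16⇒n17
[4] read 'd'  n17⇒n18  emit P3@[1:4]
[5] read 'e'  n18⇒n24 (fail-walked)
[6] read 'e'  n24⇒n25
[7] read 'e'  n25⇒n26
[8] read 'e'  n26⇒n27  emit P5@[5:8]
[9] read 'b'  n27⇒n9 (fail-walked)
[10] read 'd'  n9⇒n0 (fail-walked)
[11] read 'c'  n0⇒n15
[12] read 'd'  n15⇒n16
[13] read 'b'  n16⇒n17
[14] read 'd'  n17⇒n18  emit P3@[11:14]
[15] read 'a'  n18⇒n1 (fail-walked)
[16] read 'e'  n1⇒n5
[17] read 'e'  n5⇒n6
[18] read 'e'  n6⇒n7
[19] read 'e'  n7⇒n8  emit P1@[15:19],P5@[16:19]
[20] read 'd'  n8⇒n0 (fail-walked)
[21] read 'c'  n0⇒n15
[22] read 'd'  n15⇒n16
[23] read 'b'  n16⇒n17
[24] read 'd'  n17⇒n18  emit P3@[21:24]
[25] read 'e'  n18⇒n24 (fail-walked)
[26] read 'a'  n24⇒n1 (fail-walked)
[27] read 'e'  n1⇒n5
[28] read 'e'  n5⇒n6
[29] read 'e'  n6⇒n7
[30] read 'e'  n7⇒n8  emit P1@[26:30],P5@[27:30]
[31] read 'b'  n8⇒n9 (fail-walked)
[32] read 'c'  n9⇒n10
[33] read 'd'  n10⇒n16 (fail-walked)
[34] read 'b'  n16⇒n17
[35] read 'd'  n17⇒n18  emit P3@[32:35]
[36] read 'e'  n18⇒n24 (fail-walked)
[37] read 'd'  n24⇒n0 (fail-walked)
[38] read 'e'  n0⇒n24
[39] read 'e'  n24⇒n25
[40] read 'e'  n25⇒n26
[41] read 'e'  n26⇒n27  emit P5@[38:41]
[42] read 'c'  n27⇒n15 (fail-walked)
[43] read 'e'  n15⇒n19
[44] read 'e'  n19⇒n20
[45] read 'd'  n20⇒n21
[46] read 'c'  n21⇒n22
[47] read 'd'  n22⇒n23  emit P4@[42:47]
[48] read 'e'  n23⇒n24 (fail-walked)
[49] read 'c'  n24⇒n15 (fail-walked)
[50] read 'e'  n15⇒n19
[51] read 'e'  n19⇒n20
[52] read 'd'  n20⇒n21
[53] read 'c'  n21⇒n22
[54] read 'd'  n22⇒n23  emit P4@[49:54]
[55] read 'e'  n23⇒n24 (fail-walked)
[56] read 'e'  n24⇒n25
[57] read 'e'  n25⇒n26
[58] read 'e'  n26⇒n27  emit P5@[55:58]
[59] read 'c'  n27⇒n15 (fail-walked)
[60] read 'b'  n15⇒n9 (fail-walked)
[61] read 'c'  n9⇒n10
[62] read 'c'  n10⇒n11
[63] read 'a'  n11⇒n12
[64] read 'c'  n12⇒n13
[65] read 'a'  n13⇒n14  emit P2@[60:65]
[66] read 'e'  n14⇒n5 (fail-walked)
[67] read 'e'  n5⇒n6
[68] read 'e'  n6⇒n7
[69] read 'e'  n7⇒n8  emit P1@[65:69],P5@[66:69]
[70] read 'a'  n8⇒n1 (fail-walked)
[71] read 'e'  n1⇒n5

Result: [[4,3],[8,5],[14,3],[19,1],[19,5],[24,3],[30,1],[30,5],[35,3],[41,5],[47,4],[54,4],[58,5],[65,2],[69,1],[69,5]]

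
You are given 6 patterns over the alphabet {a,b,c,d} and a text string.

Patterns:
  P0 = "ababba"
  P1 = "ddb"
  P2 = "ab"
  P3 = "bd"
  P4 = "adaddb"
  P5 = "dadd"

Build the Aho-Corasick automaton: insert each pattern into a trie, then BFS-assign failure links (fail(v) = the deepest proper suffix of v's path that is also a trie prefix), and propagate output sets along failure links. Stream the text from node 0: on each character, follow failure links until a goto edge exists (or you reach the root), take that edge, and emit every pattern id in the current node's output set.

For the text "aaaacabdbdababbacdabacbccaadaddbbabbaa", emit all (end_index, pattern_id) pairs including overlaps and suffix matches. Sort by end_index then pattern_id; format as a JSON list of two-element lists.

Build:
Trie (insert patterns):
  n0 'ε': a→1 b→10 d→7
  n1 'a': b→2 d→12
  n2 'ab': a→3  [P2 ends]
  n3 'aba': b→4
  n4 'abab': b→5
  n5 'ababb': a→6
  n6 'ababba': ·  [P0 ends]
  n7 'd': a→17 d→8
  n8 'dd': b→9
  n9 'ddb': ·  [P1 ends]
  n10 'b': d→11
  n11 'bd': ·  [P3 ends]
  n12 'ad': a→13
  n13 'ada': d→14
  n14 'adad': d→15
  n15 'adadd': b→16
  n16 'adaddb': ·  [P4 ends]
  n17 'da': d→18
  n18 'dad': d→19
  n19 'dadd': ·  [P5 ends]

Failure links (BFS by depth):
  fail(1) 'a': from fail(0)=0 chase 'a': 0 ⇒ 0;  out=∅∪out(0)=∅
  fail(7) 'd': from fail(0)=0 chase 'd': 0 ⇒ 0;  out=∅∪out(0)=∅
  fail(10) 'b': from fail(0)=0 chase 'b': 0 ⇒ 0;  out=∅∪out(0)=∅
  fail(2) 'ab': from fail(1)=0 chase 'b': 0 ⇒ 10;  out={2}∪out(10)={2}
  fail(8) 'dd': from fail(7)=0 chase 'd': 0 ⇒ 7;  out=∅∪out(7)=∅
  fail(11) 'bd': from fail(10)=0 chase 'd': 0 ⇒ 7;  out={3}∪out(7)={3}
  fail(12) 'ad': from fail(1)=0 chase 'd': 0 ⇒ 7;  out=∅∪out(7)=∅
  fail(17) 'da': from fail(7)=0 chase 'a': 0 ⇒ 1;  out=∅∪out(1)=∅
  fail(3) 'aba': from fail(2)=10 chase 'a': 10→0 ⇒ 1;  out=∅∪out(1)=∅
  fail(9) 'ddb': from fail(8)=7 chase 'b': 7→0 ⇒ 10;  out={1}∪out(10)={1}
  fail(13) 'ada': from fail(12)=7 chase 'a': 7 ⇒ 17;  out=∅∪out(17)=∅
  fail(18) 'dad': from fail(17)=1 chase 'd': 1 ⇒ 12;  out=∅∪out(12)=∅
  fail(4) 'abab': from fail(3)=1 chase 'b': 1 ⇒ 2;  out=∅∪out(2)={2}
  fail(14) 'adad': from fail(13)=17 chase 'd': 17 ⇒ 18;  out=∅∪out(18)=∅
  fail(19) 'dadd': from fail(18)=12 chase 'd': 12→7 ⇒ 8;  out={5}∪out(8)={5}
  fail(5) 'ababb': from fail(4)=2 chase 'b': 2→10→0 ⇒ 10;  out=∅∪out(10)=∅
  fail(15) 'adadd': from fail(14)=18 chase 'd': 18 ⇒ 19;  out=∅∪out(19)={5}
  fail(6) 'ababba': from fail(5)=10 chase 'a': 10→0 ⇒ 1;  out={0}∪out(1)={0}
  fail(16) 'adaddb': from fail(15)=19 chase 'b': 19→8 ⇒ 9;  out={4}∪out(9)={1,4}

Text stream:
pos 0 'a': at 1
pos 1 'a': at 1 (fail-walked)
pos 2 'a': at 1 (fail-walked)
pos 3 'a': at 1 (fail-walked)
pos 4 'c': at 0 (fail-walked)
pos 5 'a': at 1
pos 6 'b': at 2  emit P2@[5:6]
pos 7 'd': at 11 (fail-walked)  emit P3@[6:7]
pos 8 'b': at 10 (fail-walked)
pos 9 'd': at 11  emit P3@[8:9]
pos 10 'a': at 17 (fail-walked)
pos 11 'b': at 2 (fail-walked)  emit P2@[10:11]
pos 12 'a': at 3
pos 13 'b': at 4  emit P2@[12:13]
pos 14 'b': at 5
pos 15 'a': at 6  emit P0@[10:15]
pos 16 'c': at 0 (fail-walked)
pos 17 'd': at 7
pos 18 'a': at 17
pos 19 'b': at 2 (fail-walked)  emit P2@[18:19]
pos 20 'a': at 3
pos 21 'c': at 0 (fail-walked)
pos 22 'b': at 10
pos 23 'c': at 0 (fail-walked)
pos 24 'c': at 0
pos 25 'a': at 1
pos 26 'a': at 1 (fail-walked)
pos 27 'd': at 12
pos 28 'a': at 13
pos 29 'd': at 14
pos 30 'd': at 15  emit P5@[27:30]
pos 31 'b': at 16  emit P1@[29:31],P4@[26:31]
pos 32 'b': at 10 (fail-walked)
pos 33 'a': at 1 (fail-walked)
pos 34 'b': at 2  emit P2@[33:34]
pos 35 'b': at 10 (fail-walked)
pos 36 'a': at 1 (fail-walked)
pos 37 'a': at 1 (fail-walked)

All matches (sorted): [[6,2],[7,3],[9,3],[11,2],[13,2],[15,0],[19,2],[30,5],[31,1],[31,4],[34,2]]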